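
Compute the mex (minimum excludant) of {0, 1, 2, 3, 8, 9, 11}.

4

The values 0, 1, 2, 3 are all present; 4 is the first non-negative integer missing from the set.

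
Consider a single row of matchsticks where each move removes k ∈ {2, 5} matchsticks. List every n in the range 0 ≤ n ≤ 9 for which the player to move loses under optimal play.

Build the Grundy sequence with g(k) = mex{g(k−s) : s ∈ {2, 5}, s ≤ k}:
g(0) = mex{} = 0
g(1) = mex{} = 0
g(2) = mex{0} = 1
g(3) = mex{0} = 1
g(4) = mex{1} = 0
g(5) = mex{0,1} = 2
g(6) = mex{0} = 1
g(7) = mex{1,2} = 0
g(8) = mex{1} = 0
g(9) = mex{0} = 1
The P-positions (g = 0) in 0..9 are 0, 1, 4, 7, 8.

0, 1, 4, 7, 8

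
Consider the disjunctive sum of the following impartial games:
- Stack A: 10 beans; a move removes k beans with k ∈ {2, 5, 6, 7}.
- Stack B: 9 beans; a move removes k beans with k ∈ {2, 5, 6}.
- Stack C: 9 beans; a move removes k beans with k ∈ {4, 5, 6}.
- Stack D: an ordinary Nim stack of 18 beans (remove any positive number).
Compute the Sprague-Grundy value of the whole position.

17

Grundy values for stack A (subtraction set {2, 5, 6, 7}):
g(0) = mex{} = 0
g(1) = mex{} = 0
g(2) = mex{0} = 1
g(3) = mex{0} = 1
g(4) = mex{1} = 0
g(5) = mex{0,1} = 2
g(6) = mex{0} = 1
g(7) = mex{0,1,2} = 3
g(8) = mex{0,1} = 2
g(9) = mex{0,1,3} = 2
g(10) = mex{0,1,2} = 3
So g(10) = 3.
Build the Grundy sequence for stack B with g(k) = mex{g(k−s) : s ∈ {2, 5, 6}, s ≤ k}:
g(0) = mex{} = 0
g(1) = mex{} = 0
g(2) = mex{0} = 1
g(3) = mex{0} = 1
g(4) = mex{1} = 0
g(5) = mex{0,1} = 2
g(6) = mex{0} = 1
g(7) = mex{0,1,2} = 3
g(8) = mex{1} = 0
g(9) = mex{0,1,3} = 2
So g(9) = 2.
Build the Grundy sequence for stack C with g(k) = mex{g(k−s) : s ∈ {4, 5, 6}, s ≤ k}:
k:     0  1  2  3  4  5  6  7  8  9
g(k):  0  0  0  0  1  1  1  1  2  2
So g(9) = 2.
Stack D is a plain Nim stack of size 18, so its Grundy value is 18.
By the Sprague-Grundy theorem, the Grundy value of a sum of independent games is the XOR of the component values.
Combined value = 3 XOR 2 XOR 2 XOR 18 = 17.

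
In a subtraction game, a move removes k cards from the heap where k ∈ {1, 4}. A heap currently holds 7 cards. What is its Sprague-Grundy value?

Grundy values for subtraction set {1, 4}:
g(0) = mex{} = 0
g(1) = mex{0} = 1
g(2) = mex{1} = 0
g(3) = mex{0} = 1
g(4) = mex{0,1} = 2
g(5) = mex{1,2} = 0
g(6) = mex{0} = 1
g(7) = mex{1} = 0
So g(7) = 0.

0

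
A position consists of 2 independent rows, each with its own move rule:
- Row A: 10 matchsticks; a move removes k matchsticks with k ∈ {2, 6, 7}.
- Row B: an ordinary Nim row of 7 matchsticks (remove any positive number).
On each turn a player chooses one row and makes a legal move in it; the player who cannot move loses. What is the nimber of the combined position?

4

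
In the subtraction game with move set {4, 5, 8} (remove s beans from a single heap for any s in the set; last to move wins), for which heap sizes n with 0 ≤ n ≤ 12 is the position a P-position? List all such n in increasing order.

0, 1, 2, 3, 12

Grundy values for subtraction set {4, 5, 8}:
k:     0  1  2  3  4  5  6  7  8  9 10 11 12
g(k):  0  0  0  0  1  1  1  1  2  2  2  2  0
The P-positions (g = 0) in 0..12 are 0, 1, 2, 3, 12.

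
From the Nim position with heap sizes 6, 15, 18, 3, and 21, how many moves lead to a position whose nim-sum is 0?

In binary:
  00110  (6)
  01111  (15)
  10010  (18)
  00011  (3)
  10101  (21)
  -----
  01101  (13)
The overall nim-sum is X = 13. A heap of size p has a winning move iff p XOR X < p (reduce it to p XOR X).
  6: 6 XOR 13 = 11 ≥ 6 — no move.
  15: 15 XOR 13 = 2 < 15 — winning move (to 2).
  18: 18 XOR 13 = 31 ≥ 18 — no move.
  3: 3 XOR 13 = 14 ≥ 3 — no move.
  21: 21 XOR 13 = 24 ≥ 21 — no move.
That gives 1 winning move.

1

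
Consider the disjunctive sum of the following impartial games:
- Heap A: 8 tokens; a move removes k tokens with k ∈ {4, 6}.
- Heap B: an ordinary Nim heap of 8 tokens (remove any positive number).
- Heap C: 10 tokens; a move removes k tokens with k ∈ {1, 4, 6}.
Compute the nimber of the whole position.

Grundy values for heap A (subtraction set {4, 6}):
k:     0  1  2  3  4  5  6  7  8
g(k):  0  0  0  0  1  1  1  1  2
So g(8) = 2.
Heap B is a plain Nim heap of size 8, so its Grundy value is 8.
Build the Grundy sequence for heap C with g(k) = mex{g(k−s) : s ∈ {1, 4, 6}, s ≤ k}:
g(0) = mex{} = 0
g(1) = mex{0} = 1
g(2) = mex{1} = 0
g(3) = mex{0} = 1
g(4) = mex{0,1} = 2
g(5) = mex{1,2} = 0
g(6) = mex{0} = 1
g(7) = mex{1} = 0
g(8) = mex{0,2} = 1
g(9) = mex{0,1} = 2
g(10) = mex{1,2} = 0
So g(10) = 0.
The value of a disjunctive sum is the nim-sum of the parts.
Combined value = 2 XOR 8 XOR 0 = 10.

10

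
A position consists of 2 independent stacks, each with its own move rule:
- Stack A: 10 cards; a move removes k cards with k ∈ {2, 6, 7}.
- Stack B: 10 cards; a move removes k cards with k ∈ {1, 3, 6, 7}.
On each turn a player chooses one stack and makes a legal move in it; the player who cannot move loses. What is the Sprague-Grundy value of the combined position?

For stack A, compute g(0), g(1), … with moves {2, 6, 7}:
g(0) = mex{} = 0
g(1) = mex{} = 0
g(2) = mex{0} = 1
g(3) = mex{0} = 1
g(4) = mex{1} = 0
g(5) = mex{1} = 0
g(6) = mex{0} = 1
g(7) = mex{0} = 1
g(8) = mex{0,1} = 2
g(9) = mex{1} = 0
g(10) = mex{0,1,2} = 3
So g(10) = 3.
Grundy values for stack B (subtraction set {1, 3, 6, 7}):
k:     0  1  2  3  4  5  6  7  8  9 10
g(k):  0  1  0  1  0  1  2  3  2  3  2
So g(10) = 2.
The value of a disjunctive sum is the nim-sum of the parts.
Combined value = 3 ⊕ 2 = 1.

1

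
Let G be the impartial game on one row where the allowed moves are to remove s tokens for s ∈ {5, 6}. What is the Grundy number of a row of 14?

0

Build the Grundy sequence with g(k) = mex{g(k−s) : s ∈ {5, 6}, s ≤ k}:
g(0) = mex{} = 0
g(1) = mex{} = 0
g(2) = mex{} = 0
g(3) = mex{} = 0
g(4) = mex{} = 0
g(5) = mex{0} = 1
g(6) = mex{0} = 1
g(7) = mex{0} = 1
g(8) = mex{0} = 1
g(9) = mex{0} = 1
g(10) = mex{0,1} = 2
g(11) = mex{1} = 0
g(12) = mex{1} = 0
g(13) = mex{1} = 0
g(14) = mex{1} = 0
So g(14) = 0.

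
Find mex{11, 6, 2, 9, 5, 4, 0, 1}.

3

The values 0, 1, 2 are all present; 3 is the first non-negative integer missing from the set.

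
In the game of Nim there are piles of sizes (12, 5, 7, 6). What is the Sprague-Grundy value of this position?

8

In binary:
  1100  (12)
  0101  (5)
  0111  (7)
  0110  (6)
  ----
  1000  (8)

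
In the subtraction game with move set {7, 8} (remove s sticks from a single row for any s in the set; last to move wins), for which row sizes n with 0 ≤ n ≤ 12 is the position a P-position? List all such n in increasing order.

Compute g(0), g(1), … for moves {7, 8}:
k:     0  1  2  3  4  5  6  7  8  9 10 11 12
g(k):  0  0  0  0  0  0  0  1  1  1  1  1  1
The P-positions (g = 0) in 0..12 are 0, 1, 2, 3, 4, 5, 6.

0, 1, 2, 3, 4, 5, 6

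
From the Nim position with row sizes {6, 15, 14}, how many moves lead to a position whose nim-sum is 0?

Compute the nim-sum pairwise:
6 ⊕ 15 = 9
9 ⊕ 14 = 7
The overall nim-sum is X = 7. A row of size p has a winning move iff p XOR X < p (reduce it to p XOR X).
  6: 6 XOR 7 = 1 < 6 — winning move (to 1).
  15: 15 XOR 7 = 8 < 15 — winning move (to 8).
  14: 14 XOR 7 = 9 < 14 — winning move (to 9).
That gives 3 winning moves.

3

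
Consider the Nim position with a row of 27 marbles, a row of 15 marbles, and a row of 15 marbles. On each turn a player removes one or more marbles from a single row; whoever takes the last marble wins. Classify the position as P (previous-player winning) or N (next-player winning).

N-position

Compute the nim-sum pairwise:
27 ⊕ 15 = 20
20 ⊕ 15 = 27
The nim-sum is 27 ≠ 0, so this is an N-position: the player to move can win.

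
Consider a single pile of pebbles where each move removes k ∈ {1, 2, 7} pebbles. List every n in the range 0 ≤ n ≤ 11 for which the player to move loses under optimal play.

0, 3, 6, 9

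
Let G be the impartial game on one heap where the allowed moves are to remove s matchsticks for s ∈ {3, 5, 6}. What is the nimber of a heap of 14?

1

Compute g(0), g(1), … for moves {3, 5, 6}:
k:     0  1  2  3  4  5  6  7  8  9 10 11 12 13 14
g(k):  0  0  0  1  1  1  2  2  2  0  0  0  1  1  1
So g(14) = 1.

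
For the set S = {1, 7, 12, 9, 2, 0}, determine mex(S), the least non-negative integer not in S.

The values 0, 1, 2 are all present; 3 is the first non-negative integer missing from the set.

3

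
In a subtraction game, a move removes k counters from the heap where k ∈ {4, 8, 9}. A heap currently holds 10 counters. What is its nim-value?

2

Grundy values for subtraction set {4, 8, 9}:
g(0) = mex{} = 0
g(1) = mex{} = 0
g(2) = mex{} = 0
g(3) = mex{} = 0
g(4) = mex{0} = 1
g(5) = mex{0} = 1
g(6) = mex{0} = 1
g(7) = mex{0} = 1
g(8) = mex{0,1} = 2
g(9) = mex{0,1} = 2
g(10) = mex{0,1} = 2
So g(10) = 2.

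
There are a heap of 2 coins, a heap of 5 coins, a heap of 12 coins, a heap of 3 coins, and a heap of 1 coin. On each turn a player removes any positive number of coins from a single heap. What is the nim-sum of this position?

Compute the nim-sum pairwise:
2 XOR 5 = 7
7 XOR 12 = 11
11 XOR 3 = 8
8 XOR 1 = 9

9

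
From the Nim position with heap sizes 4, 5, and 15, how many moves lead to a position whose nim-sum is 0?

Compute the nim-sum pairwise:
4 XOR 5 = 1
1 XOR 15 = 14
The overall nim-sum is X = 14. A heap of size p has a winning move iff p XOR X < p (reduce it to p XOR X).
  4: 4 XOR 14 = 10 ≥ 4 — no move.
  5: 5 XOR 14 = 11 ≥ 5 — no move.
  15: 15 XOR 14 = 1 < 15 — winning move (to 1).
That gives 1 winning move.

1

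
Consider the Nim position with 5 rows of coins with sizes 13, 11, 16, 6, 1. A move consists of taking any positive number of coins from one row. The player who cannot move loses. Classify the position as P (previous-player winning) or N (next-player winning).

N-position

Nim-sum: 13 XOR 11 XOR 16 XOR 6 XOR 1 = 17.
The nim-sum is 17 ≠ 0, so this is an N-position: the player to move can win.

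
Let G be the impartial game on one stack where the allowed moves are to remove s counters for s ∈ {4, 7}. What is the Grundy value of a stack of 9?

Build the Grundy sequence with g(k) = mex{g(k−s) : s ∈ {4, 7}, s ≤ k}:
k:     0  1  2  3  4  5  6  7  8  9
g(k):  0  0  0  0  1  1  1  1  2  2
So g(9) = 2.

2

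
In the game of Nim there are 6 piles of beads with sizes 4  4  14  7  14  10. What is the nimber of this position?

Nim-sum: 4 ^ 4 ^ 14 ^ 7 ^ 14 ^ 10 = 13.

13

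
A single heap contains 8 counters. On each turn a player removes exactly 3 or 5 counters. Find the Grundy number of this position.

0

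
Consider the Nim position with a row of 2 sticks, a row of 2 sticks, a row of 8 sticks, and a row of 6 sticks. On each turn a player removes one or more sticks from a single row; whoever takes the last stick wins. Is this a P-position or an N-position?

Compute the nim-sum pairwise:
2 XOR 2 = 0
0 XOR 8 = 8
8 XOR 6 = 14
The nim-sum is 14 ≠ 0, so this is an N-position: the player to move can win.

N-position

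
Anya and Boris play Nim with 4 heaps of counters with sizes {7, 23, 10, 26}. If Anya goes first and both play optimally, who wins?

Nim-sum: 7 ⊕ 23 ⊕ 10 ⊕ 26 = 0.
The nim-sum is 0, so this is a P-position: the player to move is in a losing position under optimal play; Anya is about to move from it and so loses — Boris wins.

Boris wins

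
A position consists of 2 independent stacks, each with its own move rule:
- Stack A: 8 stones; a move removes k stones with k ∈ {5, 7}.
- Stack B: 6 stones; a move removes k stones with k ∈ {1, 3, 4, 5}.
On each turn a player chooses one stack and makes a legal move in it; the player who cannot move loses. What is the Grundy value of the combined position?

Grundy values for stack A (subtraction set {5, 7}):
k:     0  1  2  3  4  5  6  7  8
g(k):  0  0  0  0  0  1  1  1  1
So g(8) = 1.
Grundy values for stack B (subtraction set {1, 3, 4, 5}):
k:     0  1  2  3  4  5  6
g(k):  0  1  0  1  2  3  2
So g(6) = 2.
The value of a disjunctive sum is the nim-sum of the parts.
Combined value = 1 ⊕ 2 = 3.

3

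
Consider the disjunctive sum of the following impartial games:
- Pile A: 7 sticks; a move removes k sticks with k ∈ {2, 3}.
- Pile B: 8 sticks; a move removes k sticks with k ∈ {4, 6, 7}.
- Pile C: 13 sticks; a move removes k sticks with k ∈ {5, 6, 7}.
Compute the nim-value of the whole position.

3

For pile A, compute g(0), g(1), … with moves {2, 3}:
k:     0  1  2  3  4  5  6  7
g(k):  0  0  1  1  2  0  0  1
So g(7) = 1.
Build the Grundy sequence for pile B with g(k) = mex{g(k−s) : s ∈ {4, 6, 7}, s ≤ k}:
g(0) = mex{} = 0
g(1) = mex{} = 0
g(2) = mex{} = 0
g(3) = mex{} = 0
g(4) = mex{0} = 1
g(5) = mex{0} = 1
g(6) = mex{0} = 1
g(7) = mex{0} = 1
g(8) = mex{0,1} = 2
So g(8) = 2.
Grundy values for pile C (subtraction set {5, 6, 7}):
k:     0  1  2  3  4  5  6  7  8  9 10 11 12 13
g(k):  0  0  0  0  0  1  1  1  1  1  2  2  0  0
So g(13) = 0.
The value of a disjunctive sum is the nim-sum of the parts.
Combined value = 1 XOR 2 XOR 0 = 3.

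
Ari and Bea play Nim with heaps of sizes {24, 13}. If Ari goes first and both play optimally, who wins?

Ari wins

Compute the nim-sum pairwise:
24 XOR 13 = 21
The nim-sum is 21 ≠ 0, so this is an N-position: the player to move can win; Ari has a winning move.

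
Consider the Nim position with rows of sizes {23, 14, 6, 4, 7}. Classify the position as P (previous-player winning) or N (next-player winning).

Nim-sum: 23 XOR 14 XOR 6 XOR 4 XOR 7 = 28.
The nim-sum is 28 ≠ 0, so this is an N-position: the player to move can win.

N-position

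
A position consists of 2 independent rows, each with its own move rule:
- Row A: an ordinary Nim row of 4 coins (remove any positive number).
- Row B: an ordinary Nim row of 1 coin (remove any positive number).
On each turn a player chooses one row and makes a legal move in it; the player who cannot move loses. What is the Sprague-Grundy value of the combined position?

5

Row A is a plain Nim row of size 4, so its Grundy value is 4.
Row B is a plain Nim row of size 1, so its Grundy value is 1.
By the Sprague-Grundy theorem, the Grundy value of a sum of independent games is the XOR of the component values.
Combined value = 4 XOR 1 = 5.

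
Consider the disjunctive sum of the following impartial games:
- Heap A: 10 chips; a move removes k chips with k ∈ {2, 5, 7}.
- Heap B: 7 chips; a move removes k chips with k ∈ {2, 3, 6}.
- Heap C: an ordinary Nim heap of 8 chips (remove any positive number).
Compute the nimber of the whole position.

Build the Grundy sequence for heap A with g(k) = mex{g(k−s) : s ∈ {2, 5, 7}, s ≤ k}:
k:     0  1  2  3  4  5  6  7  8  9 10
g(k):  0  0  1  1  0  2  1  3  2  2  0
So g(10) = 0.
Grundy values for heap B (subtraction set {2, 3, 6}):
g(0) = mex{} = 0
g(1) = mex{} = 0
g(2) = mex{0} = 1
g(3) = mex{0} = 1
g(4) = mex{0,1} = 2
g(5) = mex{1} = 0
g(6) = mex{0,1,2} = 3
g(7) = mex{0,2} = 1
So g(7) = 1.
Heap C is a plain Nim heap of size 8, so its Grundy value is 8.
The value of a disjunctive sum is the nim-sum of the parts.
Combined value = 0 ⊕ 1 ⊕ 8 = 9.

9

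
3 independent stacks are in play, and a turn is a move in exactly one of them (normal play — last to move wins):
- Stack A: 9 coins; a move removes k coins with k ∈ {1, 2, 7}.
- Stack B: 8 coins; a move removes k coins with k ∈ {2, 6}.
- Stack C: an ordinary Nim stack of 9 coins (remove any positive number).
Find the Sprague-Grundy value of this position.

9

For stack A, compute g(0), g(1), … with moves {1, 2, 7}:
k:     0  1  2  3  4  5  6  7  8  9
g(k):  0  1  2  0  1  2  0  1  2  0
So g(9) = 0.
Build the Grundy sequence for stack B with g(k) = mex{g(k−s) : s ∈ {2, 6}, s ≤ k}:
k:     0  1  2  3  4  5  6  7  8
g(k):  0  0  1  1  0  0  1  1  0
So g(8) = 0.
Stack C is a plain Nim stack of size 9, so its Grundy value is 9.
The value of a disjunctive sum is the nim-sum of the parts.
Combined value = 0 XOR 0 XOR 9 = 9.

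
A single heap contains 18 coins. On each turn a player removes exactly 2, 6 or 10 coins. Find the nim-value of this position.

1

Grundy values for subtraction set {2, 6, 10}:
k:     0  1  2  3  4  5  6  7  8  9 10 11 12 13 14 15 16 17 18
g(k):  0  0  1  1  0  0  1  1  0  0  1  1  0  0  1  1  0  0  1
So g(18) = 1.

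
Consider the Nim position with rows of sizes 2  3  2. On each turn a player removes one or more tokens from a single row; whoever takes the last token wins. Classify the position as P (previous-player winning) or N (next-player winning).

N-position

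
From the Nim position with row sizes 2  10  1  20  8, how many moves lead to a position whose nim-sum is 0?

Compute the nim-sum pairwise:
2 XOR 10 = 8
8 XOR 1 = 9
9 XOR 20 = 29
29 XOR 8 = 21
The overall nim-sum is X = 21. A row of size p has a winning move iff p XOR X < p (reduce it to p XOR X).
  2: 2 XOR 21 = 23 ≥ 2 — no move.
  10: 10 XOR 21 = 31 ≥ 10 — no move.
  1: 1 XOR 21 = 20 ≥ 1 — no move.
  20: 20 XOR 21 = 1 < 20 — winning move (to 1).
  8: 8 XOR 21 = 29 ≥ 8 — no move.
That gives 1 winning move.

1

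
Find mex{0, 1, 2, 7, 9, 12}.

3

The values 0, 1, 2 are all present; 3 is the first non-negative integer missing from the set.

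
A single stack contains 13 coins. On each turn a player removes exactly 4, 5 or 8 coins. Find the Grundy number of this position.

0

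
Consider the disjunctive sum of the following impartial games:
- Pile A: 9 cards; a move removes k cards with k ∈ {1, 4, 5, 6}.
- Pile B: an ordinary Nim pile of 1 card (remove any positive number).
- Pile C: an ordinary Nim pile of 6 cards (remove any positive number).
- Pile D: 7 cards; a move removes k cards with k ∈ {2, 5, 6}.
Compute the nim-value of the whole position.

4

Build the Grundy sequence for pile A with g(k) = mex{g(k−s) : s ∈ {1, 4, 5, 6}, s ≤ k}:
k:     0  1  2  3  4  5  6  7  8  9
g(k):  0  1  0  1  2  3  2  3  4  0
So g(9) = 0.
Pile B is a plain Nim pile of size 1, so its Grundy value is 1.
Pile C is a plain Nim pile of size 6, so its Grundy value is 6.
Grundy values for pile D (subtraction set {2, 5, 6}):
g(0) = mex{} = 0
g(1) = mex{} = 0
g(2) = mex{0} = 1
g(3) = mex{0} = 1
g(4) = mex{1} = 0
g(5) = mex{0,1} = 2
g(6) = mex{0} = 1
g(7) = mex{0,1,2} = 3
So g(7) = 3.
By the Sprague-Grundy theorem, the Grundy value of a sum of independent games is the XOR of the component values.
Combined value = 0 ⊕ 1 ⊕ 6 ⊕ 3 = 4.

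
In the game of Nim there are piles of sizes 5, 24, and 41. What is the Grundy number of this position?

Nim-sum: 5 XOR 24 XOR 41 = 52.

52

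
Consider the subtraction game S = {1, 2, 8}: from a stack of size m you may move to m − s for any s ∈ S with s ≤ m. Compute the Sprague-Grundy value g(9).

Build the Grundy sequence with g(k) = mex{g(k−s) : s ∈ {1, 2, 8}, s ≤ k}:
g(0) = mex{} = 0
g(1) = mex{0} = 1
g(2) = mex{0,1} = 2
g(3) = mex{1,2} = 0
g(4) = mex{0,2} = 1
g(5) = mex{0,1} = 2
g(6) = mex{1,2} = 0
g(7) = mex{0,2} = 1
g(8) = mex{0,1} = 2
g(9) = mex{1,2} = 0
So g(9) = 0.

0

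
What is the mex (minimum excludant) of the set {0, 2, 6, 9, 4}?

1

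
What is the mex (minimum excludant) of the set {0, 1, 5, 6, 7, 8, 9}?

The values 0, 1 are all present; 2 is the first non-negative integer missing from the set.

2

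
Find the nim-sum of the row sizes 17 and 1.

16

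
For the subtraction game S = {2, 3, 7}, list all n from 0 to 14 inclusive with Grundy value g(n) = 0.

0, 1, 5, 6, 10, 11

Grundy values for subtraction set {2, 3, 7}:
k:     0  1  2  3  4  5  6  7  8  9 10 11 12 13 14
g(k):  0  0  1  1  2  0  0  1  1  2  0  0  1  1  2
The P-positions (g = 0) in 0..14 are 0, 1, 5, 6, 10, 11.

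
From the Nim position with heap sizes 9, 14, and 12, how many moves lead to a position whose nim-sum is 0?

3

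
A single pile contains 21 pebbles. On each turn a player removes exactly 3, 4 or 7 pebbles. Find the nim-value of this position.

0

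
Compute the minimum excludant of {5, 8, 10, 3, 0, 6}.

1

0 is in the set but 1 is not, so the mex is 1.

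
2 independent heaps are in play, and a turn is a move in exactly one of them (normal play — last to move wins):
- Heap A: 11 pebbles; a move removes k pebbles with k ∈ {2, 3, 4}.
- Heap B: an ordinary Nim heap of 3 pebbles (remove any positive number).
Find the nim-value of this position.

Grundy values for heap A (subtraction set {2, 3, 4}):
k:     0  1  2  3  4  5  6  7  8  9 10 11
g(k):  0  0  1  1  2  2  0  0  1  1  2  2
So g(11) = 2.
Heap B is a plain Nim heap of size 3, so its Grundy value is 3.
By the Sprague-Grundy theorem, the Grundy value of a sum of independent games is the XOR of the component values.
Combined value = 2 XOR 3 = 1.

1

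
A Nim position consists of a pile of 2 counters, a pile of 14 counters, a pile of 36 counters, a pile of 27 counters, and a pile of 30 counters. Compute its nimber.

45

Nim-sum: 2 ^ 14 ^ 36 ^ 27 ^ 30 = 45.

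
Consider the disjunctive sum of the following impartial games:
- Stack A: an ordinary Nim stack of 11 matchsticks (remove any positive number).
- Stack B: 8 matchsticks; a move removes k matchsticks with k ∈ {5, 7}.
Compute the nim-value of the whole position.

Stack A is a plain Nim stack of size 11, so its Grundy value is 11.
Build the Grundy sequence for stack B with g(k) = mex{g(k−s) : s ∈ {5, 7}, s ≤ k}:
k:     0  1  2  3  4  5  6  7  8
g(k):  0  0  0  0  0  1  1  1  1
So g(8) = 1.
The value of a disjunctive sum is the nim-sum of the parts.
Combined value = 11 ⊕ 1 = 10.

10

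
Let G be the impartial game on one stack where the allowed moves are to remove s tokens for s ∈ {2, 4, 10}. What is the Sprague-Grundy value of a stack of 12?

Build the Grundy sequence with g(k) = mex{g(k−s) : s ∈ {2, 4, 10}, s ≤ k}:
g(0) = mex{} = 0
g(1) = mex{} = 0
g(2) = mex{0} = 1
g(3) = mex{0} = 1
g(4) = mex{0,1} = 2
g(5) = mex{0,1} = 2
g(6) = mex{1,2} = 0
g(7) = mex{1,2} = 0
g(8) = mex{0,2} = 1
g(9) = mex{0,2} = 1
g(10) = mex{0,1} = 2
g(11) = mex{0,1} = 2
g(12) = mex{1,2} = 0
So g(12) = 0.

0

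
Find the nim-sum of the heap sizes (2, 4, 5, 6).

5

Compute the nim-sum pairwise:
2 XOR 4 = 6
6 XOR 5 = 3
3 XOR 6 = 5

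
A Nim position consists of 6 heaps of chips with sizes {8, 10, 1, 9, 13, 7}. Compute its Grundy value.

0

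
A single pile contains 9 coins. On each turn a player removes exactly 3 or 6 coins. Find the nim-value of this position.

Compute g(0), g(1), … for moves {3, 6}:
k:     0  1  2  3  4  5  6  7  8  9
g(k):  0  0  0  1  1  1  2  2  2  0
So g(9) = 0.

0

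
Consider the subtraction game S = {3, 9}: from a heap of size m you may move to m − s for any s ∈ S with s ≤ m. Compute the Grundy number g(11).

Grundy values for subtraction set {3, 9}:
g(0) = mex{} = 0
g(1) = mex{} = 0
g(2) = mex{} = 0
g(3) = mex{0} = 1
g(4) = mex{0} = 1
g(5) = mex{0} = 1
g(6) = mex{1} = 0
g(7) = mex{1} = 0
g(8) = mex{1} = 0
g(9) = mex{0} = 1
g(10) = mex{0} = 1
g(11) = mex{0} = 1
So g(11) = 1.

1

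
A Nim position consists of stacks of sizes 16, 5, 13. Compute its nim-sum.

24

Compute the nim-sum pairwise:
16 ⊕ 5 = 21
21 ⊕ 13 = 24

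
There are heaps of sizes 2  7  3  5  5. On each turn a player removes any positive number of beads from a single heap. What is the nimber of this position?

6

Compute the nim-sum pairwise:
2 ⊕ 7 = 5
5 ⊕ 3 = 6
6 ⊕ 5 = 3
3 ⊕ 5 = 6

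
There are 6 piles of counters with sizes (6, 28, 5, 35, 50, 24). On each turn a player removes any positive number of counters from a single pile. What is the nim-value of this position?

22

In binary:
  000110  (6)
  011100  (28)
  000101  (5)
  100011  (35)
  110010  (50)
  011000  (24)
  ------
  010110  (22)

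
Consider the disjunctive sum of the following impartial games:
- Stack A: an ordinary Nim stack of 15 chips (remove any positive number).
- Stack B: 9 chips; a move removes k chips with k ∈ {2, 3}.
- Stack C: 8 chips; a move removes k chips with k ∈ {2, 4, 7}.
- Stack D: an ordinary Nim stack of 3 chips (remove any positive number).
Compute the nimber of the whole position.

Stack A is a plain Nim stack of size 15, so its Grundy value is 15.
Build the Grundy sequence for stack B with g(k) = mex{g(k−s) : s ∈ {2, 3}, s ≤ k}:
k:     0  1  2  3  4  5  6  7  8  9
g(k):  0  0  1  1  2  0  0  1  1  2
So g(9) = 2.
Grundy values for stack C (subtraction set {2, 4, 7}):
g(0) = mex{} = 0
g(1) = mex{} = 0
g(2) = mex{0} = 1
g(3) = mex{0} = 1
g(4) = mex{0,1} = 2
g(5) = mex{0,1} = 2
g(6) = mex{1,2} = 0
g(7) = mex{0,1,2} = 3
g(8) = mex{0,2} = 1
So g(8) = 1.
Stack D is a plain Nim stack of size 3, so its Grundy value is 3.
By the Sprague-Grundy theorem, the Grundy value of a sum of independent games is the XOR of the component values.
Combined value = 15 ⊕ 2 ⊕ 1 ⊕ 3 = 15.

15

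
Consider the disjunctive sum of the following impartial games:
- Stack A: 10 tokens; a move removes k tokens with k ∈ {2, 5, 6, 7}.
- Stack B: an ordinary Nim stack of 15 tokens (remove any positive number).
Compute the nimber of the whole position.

Build the Grundy sequence for stack A with g(k) = mex{g(k−s) : s ∈ {2, 5, 6, 7}, s ≤ k}:
g(0) = mex{} = 0
g(1) = mex{} = 0
g(2) = mex{0} = 1
g(3) = mex{0} = 1
g(4) = mex{1} = 0
g(5) = mex{0,1} = 2
g(6) = mex{0} = 1
g(7) = mex{0,1,2} = 3
g(8) = mex{0,1} = 2
g(9) = mex{0,1,3} = 2
g(10) = mex{0,1,2} = 3
So g(10) = 3.
Stack B is a plain Nim stack of size 15, so its Grundy value is 15.
By the Sprague-Grundy theorem, the Grundy value of a sum of independent games is the XOR of the component values.
Combined value = 3 ⊕ 15 = 12.

12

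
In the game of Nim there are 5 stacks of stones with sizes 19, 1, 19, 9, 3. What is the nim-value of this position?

11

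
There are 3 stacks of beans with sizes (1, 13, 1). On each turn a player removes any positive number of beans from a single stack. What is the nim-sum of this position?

13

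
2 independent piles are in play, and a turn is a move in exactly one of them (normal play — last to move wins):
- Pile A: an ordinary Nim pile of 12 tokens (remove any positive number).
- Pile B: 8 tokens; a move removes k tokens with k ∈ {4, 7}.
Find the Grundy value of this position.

Pile A is a plain Nim pile of size 12, so its Grundy value is 12.
For pile B, compute g(0), g(1), … with moves {4, 7}:
g(0) = mex{} = 0
g(1) = mex{} = 0
g(2) = mex{} = 0
g(3) = mex{} = 0
g(4) = mex{0} = 1
g(5) = mex{0} = 1
g(6) = mex{0} = 1
g(7) = mex{0} = 1
g(8) = mex{0,1} = 2
So g(8) = 2.
The value of a disjunctive sum is the nim-sum of the parts.
Combined value = 12 XOR 2 = 14.

14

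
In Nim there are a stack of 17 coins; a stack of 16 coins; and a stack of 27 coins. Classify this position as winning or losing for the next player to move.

Winning position

Compute the nim-sum pairwise:
17 ⊕ 16 = 1
1 ⊕ 27 = 26
The nim-sum is 26 ≠ 0, so this is an N-position: the player to move can win.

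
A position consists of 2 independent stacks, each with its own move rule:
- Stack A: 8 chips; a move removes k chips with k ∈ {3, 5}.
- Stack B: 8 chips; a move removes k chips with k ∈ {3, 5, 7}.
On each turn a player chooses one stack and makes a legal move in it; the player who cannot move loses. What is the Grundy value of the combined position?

Grundy values for stack A (subtraction set {3, 5}):
k:     0  1  2  3  4  5  6  7  8
g(k):  0  0  0  1  1  1  2  2  0
So g(8) = 0.
Grundy values for stack B (subtraction set {3, 5, 7}):
g(0) = mex{} = 0
g(1) = mex{} = 0
g(2) = mex{} = 0
g(3) = mex{0} = 1
g(4) = mex{0} = 1
g(5) = mex{0} = 1
g(6) = mex{0,1} = 2
g(7) = mex{0,1} = 2
g(8) = mex{0,1} = 2
So g(8) = 2.
By the Sprague-Grundy theorem, the Grundy value of a sum of independent games is the XOR of the component values.
Combined value = 0 XOR 2 = 2.

2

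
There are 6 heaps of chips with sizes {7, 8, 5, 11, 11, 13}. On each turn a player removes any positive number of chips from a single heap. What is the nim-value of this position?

Compute the nim-sum pairwise:
7 ^ 8 = 15
15 ^ 5 = 10
10 ^ 11 = 1
1 ^ 11 = 10
10 ^ 13 = 7

7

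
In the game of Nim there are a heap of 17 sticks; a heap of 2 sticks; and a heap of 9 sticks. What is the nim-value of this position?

26

Bitwise XOR of the heap sizes:
  10001  (17)
  00010  (2)
  01001  (9)
  -----
  11010  (26)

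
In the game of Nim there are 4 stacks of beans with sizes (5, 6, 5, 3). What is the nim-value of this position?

5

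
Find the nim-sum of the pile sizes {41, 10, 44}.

Compute the nim-sum pairwise:
41 ^ 10 = 35
35 ^ 44 = 15

15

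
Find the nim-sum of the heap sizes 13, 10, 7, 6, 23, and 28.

13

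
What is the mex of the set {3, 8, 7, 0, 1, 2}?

4

The values 0, 1, 2, 3 are all present; 4 is the first non-negative integer missing from the set.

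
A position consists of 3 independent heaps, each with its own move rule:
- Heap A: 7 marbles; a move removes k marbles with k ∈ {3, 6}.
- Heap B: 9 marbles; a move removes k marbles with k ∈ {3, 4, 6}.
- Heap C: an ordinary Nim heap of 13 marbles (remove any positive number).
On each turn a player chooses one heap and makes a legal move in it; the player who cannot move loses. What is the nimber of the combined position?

15

For heap A, compute g(0), g(1), … with moves {3, 6}:
g(0) = mex{} = 0
g(1) = mex{} = 0
g(2) = mex{} = 0
g(3) = mex{0} = 1
g(4) = mex{0} = 1
g(5) = mex{0} = 1
g(6) = mex{0,1} = 2
g(7) = mex{0,1} = 2
So g(7) = 2.
Build the Grundy sequence for heap B with g(k) = mex{g(k−s) : s ∈ {3, 4, 6}, s ≤ k}:
g(0) = mex{} = 0
g(1) = mex{} = 0
g(2) = mex{} = 0
g(3) = mex{0} = 1
g(4) = mex{0} = 1
g(5) = mex{0} = 1
g(6) = mex{0,1} = 2
g(7) = mex{0,1} = 2
g(8) = mex{0,1} = 2
g(9) = mex{1,2} = 0
So g(9) = 0.
Heap C is a plain Nim heap of size 13, so its Grundy value is 13.
The value of a disjunctive sum is the nim-sum of the parts.
Combined value = 2 XOR 0 XOR 13 = 15.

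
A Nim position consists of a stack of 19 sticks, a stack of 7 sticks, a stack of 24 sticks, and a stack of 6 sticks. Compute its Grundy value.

10

In binary:
  10011  (19)
  00111  (7)
  11000  (24)
  00110  (6)
  -----
  01010  (10)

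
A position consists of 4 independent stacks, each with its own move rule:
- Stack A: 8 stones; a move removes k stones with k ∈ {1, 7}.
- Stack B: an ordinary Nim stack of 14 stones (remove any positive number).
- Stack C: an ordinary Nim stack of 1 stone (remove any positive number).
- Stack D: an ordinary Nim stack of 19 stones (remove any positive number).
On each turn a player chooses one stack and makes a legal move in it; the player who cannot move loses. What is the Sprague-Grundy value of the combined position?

28

For stack A, compute g(0), g(1), … with moves {1, 7}:
k:     0  1  2  3  4  5  6  7  8
g(k):  0  1  0  1  0  1  0  1  0
So g(8) = 0.
Stack B is a plain Nim stack of size 14, so its Grundy value is 14.
Stack C is a plain Nim stack of size 1, so its Grundy value is 1.
Stack D is a plain Nim stack of size 19, so its Grundy value is 19.
By the Sprague-Grundy theorem, the Grundy value of a sum of independent games is the XOR of the component values.
Combined value = 0 XOR 14 XOR 1 XOR 19 = 28.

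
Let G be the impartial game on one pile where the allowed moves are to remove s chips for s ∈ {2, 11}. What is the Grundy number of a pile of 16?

1

Build the Grundy sequence with g(k) = mex{g(k−s) : s ∈ {2, 11}, s ≤ k}:
k:     0  1  2  3  4  5  6  7  8  9 10 11 12 13 14 15 16
g(k):  0  0  1  1  0  0  1  1  0  0  1  1  2  0  0  1  1
So g(16) = 1.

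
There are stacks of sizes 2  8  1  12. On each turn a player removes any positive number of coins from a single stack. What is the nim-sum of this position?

7

Compute the nim-sum pairwise:
2 XOR 8 = 10
10 XOR 1 = 11
11 XOR 12 = 7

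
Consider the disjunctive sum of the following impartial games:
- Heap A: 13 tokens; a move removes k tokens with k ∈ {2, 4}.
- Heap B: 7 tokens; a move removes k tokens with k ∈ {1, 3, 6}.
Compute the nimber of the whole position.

For heap A, compute g(0), g(1), … with moves {2, 4}:
g(0) = mex{} = 0
g(1) = mex{} = 0
g(2) = mex{0} = 1
g(3) = mex{0} = 1
g(4) = mex{0,1} = 2
g(5) = mex{0,1} = 2
g(6) = mex{1,2} = 0
g(7) = mex{1,2} = 0
g(8) = mex{0,2} = 1
g(9) = mex{0,2} = 1
g(10) = mex{0,1} = 2
g(11) = mex{0,1} = 2
g(12) = mex{1,2} = 0
g(13) = mex{1,2} = 0
So g(13) = 0.
Grundy values for heap B (subtraction set {1, 3, 6}):
k:     0  1  2  3  4  5  6  7
g(k):  0  1  0  1  0  1  2  3
So g(7) = 3.
By the Sprague-Grundy theorem, the Grundy value of a sum of independent games is the XOR of the component values.
Combined value = 0 XOR 3 = 3.

3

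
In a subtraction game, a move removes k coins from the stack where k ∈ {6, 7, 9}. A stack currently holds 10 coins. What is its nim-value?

Build the Grundy sequence with g(k) = mex{g(k−s) : s ∈ {6, 7, 9}, s ≤ k}:
g(0) = mex{} = 0
g(1) = mex{} = 0
g(2) = mex{} = 0
g(3) = mex{} = 0
g(4) = mex{} = 0
g(5) = mex{} = 0
g(6) = mex{0} = 1
g(7) = mex{0} = 1
g(8) = mex{0} = 1
g(9) = mex{0} = 1
g(10) = mex{0} = 1
So g(10) = 1.

1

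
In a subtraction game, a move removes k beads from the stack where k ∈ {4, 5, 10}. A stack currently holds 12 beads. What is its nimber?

Build the Grundy sequence with g(k) = mex{g(k−s) : s ∈ {4, 5, 10}, s ≤ k}:
k:     0  1  2  3  4  5  6  7  8  9 10 11 12
g(k):  0  0  0  0  1  1  1  1  2  0  2  2  3
So g(12) = 3.

3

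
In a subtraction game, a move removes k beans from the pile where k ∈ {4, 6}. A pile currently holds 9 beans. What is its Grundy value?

Compute g(0), g(1), … for moves {4, 6}:
k:     0  1  2  3  4  5  6  7  8  9
g(k):  0  0  0  0  1  1  1  1  2  2
So g(9) = 2.

2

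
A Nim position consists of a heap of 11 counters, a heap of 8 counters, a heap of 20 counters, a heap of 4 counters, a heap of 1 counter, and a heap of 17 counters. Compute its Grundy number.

Nim-sum: 11 ⊕ 8 ⊕ 20 ⊕ 4 ⊕ 1 ⊕ 17 = 3.

3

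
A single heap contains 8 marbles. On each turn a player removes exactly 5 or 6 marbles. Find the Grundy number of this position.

1

Build the Grundy sequence with g(k) = mex{g(k−s) : s ∈ {5, 6}, s ≤ k}:
g(0) = mex{} = 0
g(1) = mex{} = 0
g(2) = mex{} = 0
g(3) = mex{} = 0
g(4) = mex{} = 0
g(5) = mex{0} = 1
g(6) = mex{0} = 1
g(7) = mex{0} = 1
g(8) = mex{0} = 1
So g(8) = 1.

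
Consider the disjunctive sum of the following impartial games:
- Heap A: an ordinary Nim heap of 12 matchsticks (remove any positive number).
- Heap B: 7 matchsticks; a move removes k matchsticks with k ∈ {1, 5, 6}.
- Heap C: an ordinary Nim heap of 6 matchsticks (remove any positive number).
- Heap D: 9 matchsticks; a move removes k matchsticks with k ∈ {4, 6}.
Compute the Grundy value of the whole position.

Heap A is a plain Nim heap of size 12, so its Grundy value is 12.
Grundy values for heap B (subtraction set {1, 5, 6}):
g(0) = mex{} = 0
g(1) = mex{0} = 1
g(2) = mex{1} = 0
g(3) = mex{0} = 1
g(4) = mex{1} = 0
g(5) = mex{0} = 1
g(6) = mex{0,1} = 2
g(7) = mex{0,1,2} = 3
So g(7) = 3.
Heap C is a plain Nim heap of size 6, so its Grundy value is 6.
Build the Grundy sequence for heap D with g(k) = mex{g(k−s) : s ∈ {4, 6}, s ≤ k}:
g(0) = mex{} = 0
g(1) = mex{} = 0
g(2) = mex{} = 0
g(3) = mex{} = 0
g(4) = mex{0} = 1
g(5) = mex{0} = 1
g(6) = mex{0} = 1
g(7) = mex{0} = 1
g(8) = mex{0,1} = 2
g(9) = mex{0,1} = 2
So g(9) = 2.
By the Sprague-Grundy theorem, the Grundy value of a sum of independent games is the XOR of the component values.
Combined value = 12 ⊕ 3 ⊕ 6 ⊕ 2 = 11.

11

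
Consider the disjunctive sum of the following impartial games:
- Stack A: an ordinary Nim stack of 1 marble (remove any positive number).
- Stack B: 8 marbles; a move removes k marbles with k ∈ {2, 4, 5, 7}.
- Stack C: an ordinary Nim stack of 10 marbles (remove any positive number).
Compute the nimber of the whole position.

15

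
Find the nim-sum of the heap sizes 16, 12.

Bitwise XOR of the heap sizes:
  10000  (16)
  01100  (12)
  -----
  11100  (28)

28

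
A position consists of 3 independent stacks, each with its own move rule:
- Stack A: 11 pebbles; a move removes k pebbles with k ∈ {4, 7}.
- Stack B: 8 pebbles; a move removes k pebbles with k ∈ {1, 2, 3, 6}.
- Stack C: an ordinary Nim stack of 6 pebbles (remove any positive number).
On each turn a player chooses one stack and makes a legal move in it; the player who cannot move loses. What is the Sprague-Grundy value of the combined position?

For stack A, compute g(0), g(1), … with moves {4, 7}:
k:     0  1  2  3  4  5  6  7  8  9 10 11
g(k):  0  0  0  0  1  1  1  1  2  2  2  0
So g(11) = 0.
Build the Grundy sequence for stack B with g(k) = mex{g(k−s) : s ∈ {1, 2, 3, 6}, s ≤ k}:
k:     0  1  2  3  4  5  6  7  8
g(k):  0  1  2  3  0  1  2  3  0
So g(8) = 0.
Stack C is a plain Nim stack of size 6, so its Grundy value is 6.
The value of a disjunctive sum is the nim-sum of the parts.
Combined value = 0 XOR 0 XOR 6 = 6.

6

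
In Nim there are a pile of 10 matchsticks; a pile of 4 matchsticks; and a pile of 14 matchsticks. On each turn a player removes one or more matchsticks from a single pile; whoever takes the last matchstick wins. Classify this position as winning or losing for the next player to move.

Losing position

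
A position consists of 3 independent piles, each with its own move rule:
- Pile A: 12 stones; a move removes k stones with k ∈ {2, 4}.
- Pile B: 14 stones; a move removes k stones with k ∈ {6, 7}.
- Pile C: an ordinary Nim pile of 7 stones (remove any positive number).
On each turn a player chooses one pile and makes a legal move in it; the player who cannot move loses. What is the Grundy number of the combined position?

7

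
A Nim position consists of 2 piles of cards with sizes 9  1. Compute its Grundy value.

8

In binary:
  1001  (9)
  0001  (1)
  ----
  1000  (8)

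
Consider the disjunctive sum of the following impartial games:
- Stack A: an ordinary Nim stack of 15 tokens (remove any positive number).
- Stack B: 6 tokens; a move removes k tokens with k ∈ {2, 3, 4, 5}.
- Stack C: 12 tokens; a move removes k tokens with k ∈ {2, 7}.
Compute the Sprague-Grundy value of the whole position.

13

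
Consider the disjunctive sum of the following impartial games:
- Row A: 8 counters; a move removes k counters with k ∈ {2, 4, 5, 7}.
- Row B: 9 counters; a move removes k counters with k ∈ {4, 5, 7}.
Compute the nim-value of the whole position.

6

Build the Grundy sequence for row A with g(k) = mex{g(k−s) : s ∈ {2, 4, 5, 7}, s ≤ k}:
g(0) = mex{} = 0
g(1) = mex{} = 0
g(2) = mex{0} = 1
g(3) = mex{0} = 1
g(4) = mex{0,1} = 2
g(5) = mex{0,1} = 2
g(6) = mex{0,1,2} = 3
g(7) = mex{0,1,2} = 3
g(8) = mex{0,1,2,3} = 4
So g(8) = 4.
For row B, compute g(0), g(1), … with moves {4, 5, 7}:
k:     0  1  2  3  4  5  6  7  8  9
g(k):  0  0  0  0  1  1  1  1  2  2
So g(9) = 2.
The value of a disjunctive sum is the nim-sum of the parts.
Combined value = 4 ⊕ 2 = 6.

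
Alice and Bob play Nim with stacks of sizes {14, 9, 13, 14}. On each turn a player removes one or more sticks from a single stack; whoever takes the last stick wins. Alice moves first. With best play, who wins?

Write each in binary and XOR column by column:
  1110  (14)
  1001  (9)
  1101  (13)
  1110  (14)
  ----
  0100  (4)
The nim-sum is 4 ≠ 0, so this is an N-position: the player to move can win; Alice has a winning move.

Alice wins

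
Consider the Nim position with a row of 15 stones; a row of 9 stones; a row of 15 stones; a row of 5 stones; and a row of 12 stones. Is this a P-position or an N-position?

P-position

Bitwise XOR of the heap sizes:
  1111  (15)
  1001  (9)
  1111  (15)
  0101  (5)
  1100  (12)
  ----
  0000  (0)
The nim-sum is 0, so this is a P-position: the player to move is in a losing position under optimal play.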